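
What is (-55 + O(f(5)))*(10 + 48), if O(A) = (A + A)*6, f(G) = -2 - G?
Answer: -8062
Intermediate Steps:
O(A) = 12*A (O(A) = (2*A)*6 = 12*A)
(-55 + O(f(5)))*(10 + 48) = (-55 + 12*(-2 - 1*5))*(10 + 48) = (-55 + 12*(-2 - 5))*58 = (-55 + 12*(-7))*58 = (-55 - 84)*58 = -139*58 = -8062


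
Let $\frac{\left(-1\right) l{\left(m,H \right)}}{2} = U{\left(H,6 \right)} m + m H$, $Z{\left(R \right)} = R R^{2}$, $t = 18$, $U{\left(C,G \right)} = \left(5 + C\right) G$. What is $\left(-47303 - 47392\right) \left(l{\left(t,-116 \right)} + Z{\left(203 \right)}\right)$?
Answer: $-794829963405$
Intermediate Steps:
$U{\left(C,G \right)} = G \left(5 + C\right)$
$Z{\left(R \right)} = R^{3}$
$l{\left(m,H \right)} = - 2 H m - 2 m \left(30 + 6 H\right)$ ($l{\left(m,H \right)} = - 2 \left(6 \left(5 + H\right) m + m H\right) = - 2 \left(\left(30 + 6 H\right) m + H m\right) = - 2 \left(m \left(30 + 6 H\right) + H m\right) = - 2 \left(H m + m \left(30 + 6 H\right)\right) = - 2 H m - 2 m \left(30 + 6 H\right)$)
$\left(-47303 - 47392\right) \left(l{\left(t,-116 \right)} + Z{\left(203 \right)}\right) = \left(-47303 - 47392\right) \left(\left(-2\right) 18 \left(30 + 7 \left(-116\right)\right) + 203^{3}\right) = - 94695 \left(\left(-2\right) 18 \left(30 - 812\right) + 8365427\right) = - 94695 \left(\left(-2\right) 18 \left(-782\right) + 8365427\right) = - 94695 \left(28152 + 8365427\right) = \left(-94695\right) 8393579 = -794829963405$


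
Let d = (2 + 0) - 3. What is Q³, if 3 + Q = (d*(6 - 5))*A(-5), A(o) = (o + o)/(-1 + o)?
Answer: -2744/27 ≈ -101.63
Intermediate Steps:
A(o) = 2*o/(-1 + o) (A(o) = (2*o)/(-1 + o) = 2*o/(-1 + o))
d = -1 (d = 2 - 3 = -1)
Q = -14/3 (Q = -3 + (-(6 - 5))*(2*(-5)/(-1 - 5)) = -3 + (-1*1)*(2*(-5)/(-6)) = -3 - 2*(-5)*(-1)/6 = -3 - 1*5/3 = -3 - 5/3 = -14/3 ≈ -4.6667)
Q³ = (-14/3)³ = -2744/27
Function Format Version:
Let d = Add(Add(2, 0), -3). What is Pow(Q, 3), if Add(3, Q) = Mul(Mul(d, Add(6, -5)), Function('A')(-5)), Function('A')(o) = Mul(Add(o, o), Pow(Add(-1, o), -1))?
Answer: Rational(-2744, 27) ≈ -101.63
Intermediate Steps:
Function('A')(o) = Mul(2, o, Pow(Add(-1, o), -1)) (Function('A')(o) = Mul(Mul(2, o), Pow(Add(-1, o), -1)) = Mul(2, o, Pow(Add(-1, o), -1)))
d = -1 (d = Add(2, -3) = -1)
Q = Rational(-14, 3) (Q = Add(-3, Mul(Mul(-1, Add(6, -5)), Mul(2, -5, Pow(Add(-1, -5), -1)))) = Add(-3, Mul(Mul(-1, 1), Mul(2, -5, Pow(-6, -1)))) = Add(-3, Mul(-1, Mul(2, -5, Rational(-1, 6)))) = Add(-3, Mul(-1, Rational(5, 3))) = Add(-3, Rational(-5, 3)) = Rational(-14, 3) ≈ -4.6667)
Pow(Q, 3) = Pow(Rational(-14, 3), 3) = Rational(-2744, 27)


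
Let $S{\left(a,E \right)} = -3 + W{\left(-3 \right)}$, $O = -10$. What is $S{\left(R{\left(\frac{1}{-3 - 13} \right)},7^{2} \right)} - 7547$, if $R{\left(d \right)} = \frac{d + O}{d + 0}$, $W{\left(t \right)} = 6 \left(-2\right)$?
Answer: $-7562$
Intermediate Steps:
$W{\left(t \right)} = -12$
$R{\left(d \right)} = \frac{-10 + d}{d}$ ($R{\left(d \right)} = \frac{d - 10}{d + 0} = \frac{-10 + d}{d}$)
$S{\left(a,E \right)} = -15$ ($S{\left(a,E \right)} = -3 - 12 = -15$)
$S{\left(R{\left(\frac{1}{-3 - 13} \right)},7^{2} \right)} - 7547 = -15 - 7547 = -7562$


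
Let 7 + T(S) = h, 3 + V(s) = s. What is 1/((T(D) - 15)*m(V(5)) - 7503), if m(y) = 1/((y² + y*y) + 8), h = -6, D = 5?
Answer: -4/30019 ≈ -0.00013325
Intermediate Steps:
V(s) = -3 + s
T(S) = -13 (T(S) = -7 - 6 = -13)
m(y) = 1/(8 + 2*y²) (m(y) = 1/((y² + y²) + 8) = 1/(2*y² + 8) = 1/(8 + 2*y²))
1/((T(D) - 15)*m(V(5)) - 7503) = 1/((-13 - 15)*(1/(2*(4 + (-3 + 5)²))) - 7503) = 1/(-14/(4 + 2²) - 7503) = 1/(-14/(4 + 4) - 7503) = 1/(-14/8 - 7503) = 1/(-28*1/16 - 7503) = 1/(-7/4 - 7503) = 1/(-30019/4) = -4/30019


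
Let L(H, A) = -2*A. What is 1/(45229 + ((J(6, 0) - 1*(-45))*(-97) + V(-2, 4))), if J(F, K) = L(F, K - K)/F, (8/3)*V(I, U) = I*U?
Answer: 1/40861 ≈ 2.4473e-5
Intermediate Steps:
V(I, U) = 3*I*U/8 (V(I, U) = 3*(I*U)/8 = 3*I*U/8)
J(F, K) = 0 (J(F, K) = (-2*(K - K))/F = (-2*0)/F = 0/F = 0)
1/(45229 + ((J(6, 0) - 1*(-45))*(-97) + V(-2, 4))) = 1/(45229 + ((0 - 1*(-45))*(-97) + (3/8)*(-2)*4)) = 1/(45229 + ((0 + 45)*(-97) - 3)) = 1/(45229 + (45*(-97) - 3)) = 1/(45229 + (-4365 - 3)) = 1/(45229 - 4368) = 1/40861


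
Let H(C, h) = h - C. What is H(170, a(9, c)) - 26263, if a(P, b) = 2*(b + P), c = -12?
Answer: -26439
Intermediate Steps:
a(P, b) = 2*P + 2*b (a(P, b) = 2*(P + b) = 2*P + 2*b)
H(170, a(9, c)) - 26263 = ((2*9 + 2*(-12)) - 1*170) - 26263 = ((18 - 24) - 170) - 26263 = (-6 - 170) - 26263 = -176 - 26263 = -26439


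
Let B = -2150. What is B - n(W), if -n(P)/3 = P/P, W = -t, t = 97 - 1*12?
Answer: -2147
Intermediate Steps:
t = 85 (t = 97 - 12 = 85)
W = -85 (W = -1*85 = -85)
n(P) = -3 (n(P) = -3*P/P = -3*1 = -3)
B - n(W) = -2150 - 1*(-3) = -2150 + 3 = -2147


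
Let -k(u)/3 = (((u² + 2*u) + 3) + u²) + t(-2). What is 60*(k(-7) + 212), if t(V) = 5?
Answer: -3840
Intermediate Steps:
k(u) = -24 - 6*u - 6*u² (k(u) = -3*((((u² + 2*u) + 3) + u²) + 5) = -3*(((3 + u² + 2*u) + u²) + 5) = -3*((3 + 2*u + 2*u²) + 5) = -3*(8 + 2*u + 2*u²) = -24 - 6*u - 6*u²)
60*(k(-7) + 212) = 60*((-24 - 6*(-7) - 6*(-7)²) + 212) = 60*((-24 + 42 - 6*49) + 212) = 60*((-24 + 42 - 294) + 212) = 60*(-276 + 212) = 60*(-64) = -3840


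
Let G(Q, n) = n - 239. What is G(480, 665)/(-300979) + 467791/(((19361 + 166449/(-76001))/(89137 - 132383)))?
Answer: -231378665802629662603/221413532722424 ≈ -1.0450e+6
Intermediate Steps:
G(Q, n) = -239 + n
G(480, 665)/(-300979) + 467791/(((19361 + 166449/(-76001))/(89137 - 132383))) = (-239 + 665)/(-300979) + 467791/(((19361 + 166449/(-76001))/(89137 - 132383))) = 426*(-1/300979) + 467791/(((19361 + 166449*(-1/76001))/(-43246))) = -426/300979 + 467791/(((19361 - 166449/76001)*(-1/43246))) = -426/300979 + 467791/(((1471288912/76001)*(-1/43246))) = -426/300979 + 467791/(-735644456/1643369623) = -426/300979 + 467791*(-1643369623/735644456) = -426/300979 - 768753519312793/735644456 = -231378665802629662603/221413532722424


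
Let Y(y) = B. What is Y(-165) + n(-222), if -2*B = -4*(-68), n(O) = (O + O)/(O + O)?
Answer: -135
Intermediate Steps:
n(O) = 1 (n(O) = (2*O)/((2*O)) = (2*O)*(1/(2*O)) = 1)
B = -136 (B = -(-2)*(-68) = -½*272 = -136)
Y(y) = -136
Y(-165) + n(-222) = -136 + 1 = -135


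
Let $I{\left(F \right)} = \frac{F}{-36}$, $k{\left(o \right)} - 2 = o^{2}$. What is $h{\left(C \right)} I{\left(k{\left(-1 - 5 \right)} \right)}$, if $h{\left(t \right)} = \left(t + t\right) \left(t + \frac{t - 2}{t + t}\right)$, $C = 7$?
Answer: $- \frac{1957}{18} \approx -108.72$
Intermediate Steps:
$h{\left(t \right)} = 2 t \left(t + \frac{-2 + t}{2 t}\right)$
$k{\left(o \right)} = 2 + o^{2}$
$I{\left(F \right)} = - \frac{F}{36}$ ($I{\left(F \right)} = F \left(- \frac{1}{36}\right) = - \frac{F}{36}$)
$h{\left(C \right)} I{\left(k{\left(-1 - 5 \right)} \right)} = \left(-2 + 7 + 2 \cdot 7^{2}\right) \left(- \frac{2 + \left(-1 - 5\right)^{2}}{36}\right) = \left(-2 + 7 + 2 \cdot 49\right) \left(- \frac{2 + \left(-6\right)^{2}}{36}\right) = \left(-2 + 7 + 98\right) \left(- \frac{2 + 36}{36}\right) = 103 \left(\left(- \frac{1}{36}\right) 38\right) = 103 \left(- \frac{19}{18}\right) = - \frac{1957}{18}$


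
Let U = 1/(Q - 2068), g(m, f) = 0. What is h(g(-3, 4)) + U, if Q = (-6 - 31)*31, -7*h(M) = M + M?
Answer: -1/3215 ≈ -0.00031104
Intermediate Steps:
h(M) = -2*M/7 (h(M) = -(M + M)/7 = -2*M/7)
Q = -1147 (Q = -37*31 = -1147)
U = -1/3215 (U = 1/(-1147 - 2068) = 1/(-3215) = -1/3215 ≈ -0.00031104)
h(g(-3, 4)) + U = -2/7*0 - 1/3215 = 0 - 1/3215 = -1/3215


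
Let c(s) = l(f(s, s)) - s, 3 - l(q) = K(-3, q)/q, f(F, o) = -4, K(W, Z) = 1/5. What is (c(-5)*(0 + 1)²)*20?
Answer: 161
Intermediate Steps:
K(W, Z) = ⅕
l(q) = 3 - 1/(5*q)
c(s) = 61/20 - s (c(s) = (3 - ⅕/(-4)) - s = (3 - ⅕*(-¼)) - s = (3 + 1/20) - s = 61/20 - s)
(c(-5)*(0 + 1)²)*20 = ((61/20 - 1*(-5))*(0 + 1)²)*20 = ((61/20 + 5)*1²)*20 = ((161/20)*1)*20 = (161/20)*20 = 161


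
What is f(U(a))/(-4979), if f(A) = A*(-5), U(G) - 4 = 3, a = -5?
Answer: 35/4979 ≈ 0.0070295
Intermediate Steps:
U(G) = 7 (U(G) = 4 + 3 = 7)
f(A) = -5*A
f(U(a))/(-4979) = -5*7/(-4979) = -35*(-1/4979) = 35/4979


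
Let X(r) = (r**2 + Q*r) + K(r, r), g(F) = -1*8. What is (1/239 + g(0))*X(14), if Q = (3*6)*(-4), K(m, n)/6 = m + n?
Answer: 1230684/239 ≈ 5149.3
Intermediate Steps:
g(F) = -8
K(m, n) = 6*m + 6*n (K(m, n) = 6*(m + n) = 6*m + 6*n)
Q = -72 (Q = 18*(-4) = -72)
X(r) = r**2 - 60*r (X(r) = (r**2 - 72*r) + (6*r + 6*r) = (r**2 - 72*r) + 12*r = r**2 - 60*r)
(1/239 + g(0))*X(14) = (1/239 - 8)*(14*(-60 + 14)) = (1/239 - 8)*(14*(-46)) = -1911/239*(-644) = 1230684/239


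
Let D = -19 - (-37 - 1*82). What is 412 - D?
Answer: 312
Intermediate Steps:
D = 100 (D = -19 - (-37 - 82) = -19 - 1*(-119) = -19 + 119 = 100)
412 - D = 412 - 1*100 = 412 - 100 = 312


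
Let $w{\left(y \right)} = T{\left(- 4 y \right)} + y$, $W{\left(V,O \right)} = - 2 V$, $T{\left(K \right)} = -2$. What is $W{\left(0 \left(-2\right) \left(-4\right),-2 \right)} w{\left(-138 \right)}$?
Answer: $0$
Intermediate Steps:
$w{\left(y \right)} = -2 + y$
$W{\left(0 \left(-2\right) \left(-4\right),-2 \right)} w{\left(-138 \right)} = - 2 \cdot 0 \left(-2\right) \left(-4\right) \left(-2 - 138\right) = - 2 \cdot 0 \left(-4\right) \left(-140\right) = \left(-2\right) 0 \left(-140\right) = 0 \left(-140\right) = 0$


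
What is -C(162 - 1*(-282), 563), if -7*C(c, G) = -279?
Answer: -279/7 ≈ -39.857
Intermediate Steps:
C(c, G) = 279/7 (C(c, G) = -⅐*(-279) = 279/7)
-C(162 - 1*(-282), 563) = -1*279/7 = -279/7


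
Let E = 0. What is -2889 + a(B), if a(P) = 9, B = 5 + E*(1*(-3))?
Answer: -2880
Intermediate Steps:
B = 5 (B = 5 + 0*(1*(-3)) = 5 + 0*(-3) = 5 + 0 = 5)
-2889 + a(B) = -2889 + 9 = -2880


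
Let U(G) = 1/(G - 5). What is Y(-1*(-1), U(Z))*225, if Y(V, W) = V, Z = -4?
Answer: 225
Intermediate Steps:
U(G) = 1/(-5 + G)
Y(-1*(-1), U(Z))*225 = -1*(-1)*225 = 1*225 = 225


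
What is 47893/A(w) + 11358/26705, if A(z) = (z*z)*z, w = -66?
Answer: 1986397003/7677580680 ≈ 0.25873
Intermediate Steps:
A(z) = z³ (A(z) = z²*z = z³)
47893/A(w) + 11358/26705 = 47893/((-66)³) + 11358/26705 = 47893/(-287496) + 11358*(1/26705) = 47893*(-1/287496) + 11358/26705 = -47893/287496 + 11358/26705 = 1986397003/7677580680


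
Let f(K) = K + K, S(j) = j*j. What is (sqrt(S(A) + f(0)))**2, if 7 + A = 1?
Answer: 36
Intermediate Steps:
A = -6 (A = -7 + 1 = -6)
S(j) = j**2
f(K) = 2*K
(sqrt(S(A) + f(0)))**2 = (sqrt((-6)**2 + 2*0))**2 = (sqrt(36 + 0))**2 = (sqrt(36))**2 = 6**2 = 36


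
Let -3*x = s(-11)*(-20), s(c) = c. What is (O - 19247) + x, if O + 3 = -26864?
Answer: -138562/3 ≈ -46187.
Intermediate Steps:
O = -26867 (O = -3 - 26864 = -26867)
x = -220/3 (x = -(-11)*(-20)/3 = -⅓*220 = -220/3 ≈ -73.333)
(O - 19247) + x = (-26867 - 19247) - 220/3 = -46114 - 220/3 = -138562/3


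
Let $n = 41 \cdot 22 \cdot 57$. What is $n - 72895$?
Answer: $-21481$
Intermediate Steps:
$n = 51414$ ($n = 902 \cdot 57 = 51414$)
$n - 72895 = 51414 - 72895 = -21481$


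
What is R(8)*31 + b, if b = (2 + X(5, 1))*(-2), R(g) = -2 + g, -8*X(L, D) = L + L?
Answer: 369/2 ≈ 184.50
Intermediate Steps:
X(L, D) = -L/4 (X(L, D) = -(L + L)/8 = -L/4)
b = -3/2 (b = (2 - ¼*5)*(-2) = (2 - 5/4)*(-2) = (¾)*(-2) = -3/2 ≈ -1.5000)
R(8)*31 + b = (-2 + 8)*31 - 3/2 = 6*31 - 3/2 = 186 - 3/2 = 369/2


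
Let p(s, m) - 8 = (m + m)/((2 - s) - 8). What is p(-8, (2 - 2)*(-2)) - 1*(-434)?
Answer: 442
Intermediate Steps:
p(s, m) = 8 + 2*m/(-6 - s) (p(s, m) = 8 + (m + m)/((2 - s) - 8) = 8 + (2*m)/(-6 - s) = 8 + 2*m/(-6 - s))
p(-8, (2 - 2)*(-2)) - 1*(-434) = 2*(24 - (2 - 2)*(-2) + 4*(-8))/(6 - 8) - 1*(-434) = 2*(24 - 0*(-2) - 32)/(-2) + 434 = 2*(-½)*(24 - 1*0 - 32) + 434 = 2*(-½)*(24 + 0 - 32) + 434 = 2*(-½)*(-8) + 434 = 8 + 434 = 442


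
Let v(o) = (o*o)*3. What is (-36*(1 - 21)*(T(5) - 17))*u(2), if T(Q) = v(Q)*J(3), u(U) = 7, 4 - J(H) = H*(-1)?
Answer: 2560320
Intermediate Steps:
v(o) = 3*o² (v(o) = o²*3 = 3*o²)
J(H) = 4 + H (J(H) = 4 - H*(-1) = 4 - (-1)*H = 4 + H)
T(Q) = 21*Q² (T(Q) = (3*Q²)*(4 + 3) = (3*Q²)*7 = 21*Q²)
(-36*(1 - 21)*(T(5) - 17))*u(2) = -36*(1 - 21)*(21*5² - 17)*7 = -(-720)*(21*25 - 17)*7 = -(-720)*(525 - 17)*7 = -(-720)*508*7 = -36*(-10160)*7 = 365760*7 = 2560320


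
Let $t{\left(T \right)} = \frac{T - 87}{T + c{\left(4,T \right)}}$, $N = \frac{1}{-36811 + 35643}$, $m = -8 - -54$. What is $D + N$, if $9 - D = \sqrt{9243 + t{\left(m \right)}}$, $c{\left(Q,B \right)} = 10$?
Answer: $\frac{10511}{1168} - \frac{\sqrt{7245938}}{28} \approx -87.138$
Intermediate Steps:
$m = 46$ ($m = -8 + 54 = 46$)
$N = - \frac{1}{1168}$ ($N = \frac{1}{-1168} = - \frac{1}{1168} \approx -0.00085616$)
$t{\left(T \right)} = \frac{-87 + T}{10 + T}$ ($t{\left(T \right)} = \frac{T - 87}{T + 10} = \frac{-87 + T}{10 + T}$)
$D = 9 - \frac{\sqrt{7245938}}{28}$ ($D = 9 - \sqrt{9243 + \frac{-87 + 46}{10 + 46}} = 9 - \sqrt{9243 + \frac{1}{56} \left(-41\right)} = 9 - \sqrt{9243 - \frac{41}{56}} = 9 - \sqrt{\frac{517567}{56}} = 9 - \frac{\sqrt{7245938}}{28} \approx -87.137$)
$D + N = \left(9 - \frac{\sqrt{7245938}}{28}\right) - \frac{1}{1168} = \frac{10511}{1168} - \frac{\sqrt{7245938}}{28}$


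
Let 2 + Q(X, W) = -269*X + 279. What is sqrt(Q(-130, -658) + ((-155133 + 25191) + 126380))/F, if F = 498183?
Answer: sqrt(31685)/498183 ≈ 0.00035730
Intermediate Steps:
Q(X, W) = 277 - 269*X (Q(X, W) = -2 + (-269*X + 279) = -2 + (279 - 269*X) = 277 - 269*X)
sqrt(Q(-130, -658) + ((-155133 + 25191) + 126380))/F = sqrt((277 - 269*(-130)) + ((-155133 + 25191) + 126380))/498183 = sqrt((277 + 34970) + (-129942 + 126380))*(1/498183) = sqrt(35247 - 3562)*(1/498183) = sqrt(31685)*(1/498183) = sqrt(31685)/498183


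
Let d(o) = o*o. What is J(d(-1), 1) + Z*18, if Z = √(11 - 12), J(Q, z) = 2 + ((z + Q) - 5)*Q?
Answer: -1 + 18*I ≈ -1.0 + 18.0*I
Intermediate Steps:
d(o) = o²
J(Q, z) = 2 + Q*(-5 + Q + z) (J(Q, z) = 2 + ((Q + z) - 5)*Q = 2 + (-5 + Q + z)*Q = 2 + Q*(-5 + Q + z))
Z = I (Z = √(-1) = I ≈ 1.0*I)
J(d(-1), 1) + Z*18 = (2 + ((-1)²)² - 5*(-1)² + (-1)²*1) + I*18 = (2 + 1² - 5*1 + 1*1) + 18*I = (2 + 1 - 5 + 1) + 18*I = -1 + 18*I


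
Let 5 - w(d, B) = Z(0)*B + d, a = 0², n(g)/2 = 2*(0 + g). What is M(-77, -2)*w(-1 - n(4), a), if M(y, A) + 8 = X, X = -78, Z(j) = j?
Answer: -1892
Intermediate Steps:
n(g) = 4*g (n(g) = 2*(2*(0 + g)) = 2*(2*g) = 4*g)
a = 0
M(y, A) = -86 (M(y, A) = -8 - 78 = -86)
w(d, B) = 5 - d (w(d, B) = 5 - (0*B + d) = 5 - (0 + d) = 5 - d)
M(-77, -2)*w(-1 - n(4), a) = -86*(5 - (-1 - 4*4)) = -86*(5 - (-1 - 1*16)) = -86*(5 - (-1 - 16)) = -86*(5 - 1*(-17)) = -86*(5 + 17) = -86*22 = -1892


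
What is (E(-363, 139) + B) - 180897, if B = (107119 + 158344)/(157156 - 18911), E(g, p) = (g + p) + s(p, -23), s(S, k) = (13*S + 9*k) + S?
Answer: -24798399127/138245 ≈ -1.7938e+5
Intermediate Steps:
s(S, k) = 9*k + 14*S (s(S, k) = (9*k + 13*S) + S = 9*k + 14*S)
E(g, p) = -207 + g + 15*p (E(g, p) = (g + p) + (9*(-23) + 14*p) = (g + p) + (-207 + 14*p) = -207 + g + 15*p)
B = 265463/138245 ≈ 1.9202
(E(-363, 139) + B) - 180897 = ((-207 - 363 + 15*139) + 265463/138245) - 180897 = ((-207 - 363 + 2085) + 265463/138245) - 180897 = (1515 + 265463/138245) - 180897 = 209706638/138245 - 180897 = -24798399127/138245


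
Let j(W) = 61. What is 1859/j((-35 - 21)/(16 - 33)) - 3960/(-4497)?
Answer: 2867161/91439 ≈ 31.356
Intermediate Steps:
1859/j((-35 - 21)/(16 - 33)) - 3960/(-4497) = 1859/61 - 3960/(-4497) = 1859*(1/61) - 3960*(-1/4497) = 1859/61 + 1320/1499 = 2867161/91439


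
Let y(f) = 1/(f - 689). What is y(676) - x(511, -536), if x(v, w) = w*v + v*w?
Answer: 7121295/13 ≈ 5.4779e+5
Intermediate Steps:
x(v, w) = 2*v*w (x(v, w) = v*w + v*w = 2*v*w)
y(f) = 1/(-689 + f)
y(676) - x(511, -536) = 1/(-689 + 676) - 2*511*(-536) = 1/(-13) - 1*(-547792) = -1/13 + 547792 = 7121295/13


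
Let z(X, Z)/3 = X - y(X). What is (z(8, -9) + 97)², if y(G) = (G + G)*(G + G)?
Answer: 418609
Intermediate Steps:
y(G) = 4*G² (y(G) = (2*G)*(2*G) = 4*G²)
z(X, Z) = -12*X² + 3*X (z(X, Z) = 3*(X - 4*X²) = -12*X² + 3*X)
(z(8, -9) + 97)² = (3*8*(1 - 4*8) + 97)² = (3*8*(1 - 32) + 97)² = (3*8*(-31) + 97)² = (-744 + 97)² = (-647)² = 418609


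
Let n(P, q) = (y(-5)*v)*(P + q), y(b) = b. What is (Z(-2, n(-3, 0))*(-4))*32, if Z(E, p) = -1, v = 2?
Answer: 128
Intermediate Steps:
n(P, q) = -10*P - 10*q (n(P, q) = (-5*2)*(P + q) = -10*(P + q) = -10*P - 10*q)
(Z(-2, n(-3, 0))*(-4))*32 = -1*(-4)*32 = 4*32 = 128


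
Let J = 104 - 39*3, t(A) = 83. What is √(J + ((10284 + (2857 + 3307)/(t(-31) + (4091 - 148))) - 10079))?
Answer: √784220514/2013 ≈ 13.912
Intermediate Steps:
J = -13 (J = 104 - 117 = -13)
√(J + ((10284 + (2857 + 3307)/(t(-31) + (4091 - 148))) - 10079)) = √(-13 + ((10284 + (2857 + 3307)/(83 + (4091 - 148))) - 10079)) = √(-13 + ((10284 + 6164/(83 + 3943)) - 10079)) = √(-13 + ((10284 + 6164/4026) - 10079)) = √(-13 + ((10284 + 6164*(1/4026)) - 10079)) = √(-13 + ((10284 + 3082/2013) - 10079)) = √(-13 + (20704774/2013 - 10079)) = √(-13 + 415747/2013) = √(389578/2013) = √784220514/2013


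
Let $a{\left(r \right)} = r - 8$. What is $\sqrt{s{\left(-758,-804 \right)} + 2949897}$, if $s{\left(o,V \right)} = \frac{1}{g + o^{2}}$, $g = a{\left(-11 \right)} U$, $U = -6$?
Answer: $\frac{\sqrt{1013754063083866}}{18538} \approx 1717.5$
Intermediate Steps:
$a{\left(r \right)} = -8 + r$ ($a{\left(r \right)} = r - 8 = -8 + r$)
$g = 114$ ($g = \left(-8 - 11\right) \left(-6\right) = \left(-19\right) \left(-6\right) = 114$)
$s{\left(o,V \right)} = \frac{1}{114 + o^{2}}$
$\sqrt{s{\left(-758,-804 \right)} + 2949897} = \sqrt{\frac{1}{114 + \left(-758\right)^{2}} + 2949897} = \sqrt{\frac{1}{114 + 574564} + 2949897} = \sqrt{\frac{1}{574678} + 2949897} = \sqrt{\frac{1695240908167}{574678}} = \frac{\sqrt{1013754063083866}}{18538}$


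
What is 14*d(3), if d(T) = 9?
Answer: 126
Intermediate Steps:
14*d(3) = 14*9 = 126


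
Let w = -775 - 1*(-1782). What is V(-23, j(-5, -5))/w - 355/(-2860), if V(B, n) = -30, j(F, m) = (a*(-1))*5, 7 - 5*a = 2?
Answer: 54337/576004 ≈ 0.094334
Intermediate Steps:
a = 1 (a = 7/5 - ⅕*2 = 7/5 - ⅖ = 1)
j(F, m) = -5 (j(F, m) = (1*(-1))*5 = -1*5 = -5)
w = 1007 (w = -775 + 1782 = 1007)
V(-23, j(-5, -5))/w - 355/(-2860) = -30/1007 - 355/(-2860) = -30*1/1007 - 355*(-1/2860) = -30/1007 + 71/572 = 54337/576004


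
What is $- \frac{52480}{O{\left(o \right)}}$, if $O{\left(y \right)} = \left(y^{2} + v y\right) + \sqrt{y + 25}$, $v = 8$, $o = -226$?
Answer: $- \frac{517116928}{485467205} + \frac{10496 i \sqrt{201}}{485467205} \approx -1.0652 + 0.00030652 i$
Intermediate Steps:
$O{\left(y \right)} = y^{2} + \sqrt{25 + y} + 8 y$ ($O{\left(y \right)} = \left(y^{2} + 8 y\right) + \sqrt{y + 25} = \left(y^{2} + 8 y\right) + \sqrt{25 + y} = y^{2} + \sqrt{25 + y} + 8 y$)
$- \frac{52480}{O{\left(o \right)}} = - \frac{52480}{\left(-226\right)^{2} + \sqrt{25 - 226} + 8 \left(-226\right)} = - \frac{52480}{51076 + \sqrt{-201} - 1808} = - \frac{52480}{51076 + i \sqrt{201} - 1808} = - \frac{52480}{49268 + i \sqrt{201}}$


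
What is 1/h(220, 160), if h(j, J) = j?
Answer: 1/220 ≈ 0.0045455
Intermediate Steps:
1/h(220, 160) = 1/220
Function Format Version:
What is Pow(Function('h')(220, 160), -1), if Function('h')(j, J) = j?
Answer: Rational(1, 220) ≈ 0.0045455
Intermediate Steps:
Pow(Function('h')(220, 160), -1) = Pow(220, -1) = Rational(1, 220)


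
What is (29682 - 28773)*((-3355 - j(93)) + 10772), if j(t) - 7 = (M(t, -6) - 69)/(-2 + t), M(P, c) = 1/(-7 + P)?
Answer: 52718903037/7826 ≈ 6.7364e+6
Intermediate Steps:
j(t) = 7 + (-69 + 1/(-7 + t))/(-2 + t) (j(t) = 7 + (1/(-7 + t) - 69)/(-2 + t) = 7 + (-69 + 1/(-7 + t))/(-2 + t))
(29682 - 28773)*((-3355 - j(93)) + 10772) = (29682 - 28773)*((-3355 - (1 + (-83 + 7*93)*(-7 + 93))/((-7 + 93)*(-2 + 93))) + 10772) = 909*((-3355 - (1 + (-83 + 651)*86)/(86*91)) + 10772) = 909*((-3355 - (1 + 568*86)/(86*91)) + 10772) = 909*((-3355 - (1 + 48848)/(86*91)) + 10772) = 909*((-3355 - 48849/(86*91)) + 10772) = 909*((-3355 - 1*48849/7826) + 10772) = 909*((-3355 - 48849/7826) + 10772) = 909*(-26305079/7826 + 10772) = 909*(57996593/7826) = 52718903037/7826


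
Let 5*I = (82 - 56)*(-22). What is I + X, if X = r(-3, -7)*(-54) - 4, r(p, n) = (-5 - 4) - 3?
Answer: 2648/5 ≈ 529.60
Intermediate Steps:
r(p, n) = -12 (r(p, n) = -9 - 3 = -12)
I = -572/5 (I = ((82 - 56)*(-22))/5 = (26*(-22))/5 = (⅕)*(-572) = -572/5 ≈ -114.40)
X = 644 (X = -12*(-54) - 4 = 648 - 4 = 644)
I + X = -572/5 + 644 = 2648/5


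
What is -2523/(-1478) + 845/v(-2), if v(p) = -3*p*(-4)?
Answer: -594179/17736 ≈ -33.501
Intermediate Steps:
v(p) = 12*p
-2523/(-1478) + 845/v(-2) = -2523/(-1478) + 845/((12*(-2))) = -2523*(-1/1478) + 845/(-24) = 2523/1478 + 845*(-1/24) = 2523/1478 - 845/24 = -594179/17736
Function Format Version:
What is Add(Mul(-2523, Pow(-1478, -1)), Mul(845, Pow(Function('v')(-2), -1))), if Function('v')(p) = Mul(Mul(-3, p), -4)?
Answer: Rational(-594179, 17736) ≈ -33.501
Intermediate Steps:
Function('v')(p) = Mul(12, p)
Add(Mul(-2523, Pow(-1478, -1)), Mul(845, Pow(Function('v')(-2), -1))) = Add(Mul(-2523, Pow(-1478, -1)), Mul(845, Pow(Mul(12, -2), -1))) = Add(Mul(-2523, Rational(-1, 1478)), Mul(845, Pow(-24, -1))) = Add(Rational(2523, 1478), Mul(845, Rational(-1, 24))) = Add(Rational(2523, 1478), Rational(-845, 24)) = Rational(-594179, 17736)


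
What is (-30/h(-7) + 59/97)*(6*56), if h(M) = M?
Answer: 159504/97 ≈ 1644.4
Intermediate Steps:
(-30/h(-7) + 59/97)*(6*56) = (-30/(-7) + 59/97)*(6*56) = (-30*(-⅐) + 59*(1/97))*336 = (30/7 + 59/97)*336 = (3323/679)*336 = 159504/97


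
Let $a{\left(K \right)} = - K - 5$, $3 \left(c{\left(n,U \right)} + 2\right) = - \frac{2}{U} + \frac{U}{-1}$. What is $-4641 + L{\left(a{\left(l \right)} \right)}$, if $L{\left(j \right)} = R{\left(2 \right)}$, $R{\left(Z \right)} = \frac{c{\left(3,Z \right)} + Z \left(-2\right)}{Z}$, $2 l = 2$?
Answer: $- \frac{9289}{2} \approx -4644.5$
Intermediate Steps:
$l = 1$ ($l = \frac{1}{2} \cdot 2 = 1$)
$c{\left(n,U \right)} = -2 - \frac{2}{3 U} - \frac{U}{3}$ ($c{\left(n,U \right)} = -2 + \frac{- \frac{2}{U} + \frac{U}{-1}}{3} = -2 + \frac{- \frac{2}{U} + U \left(-1\right)}{3} = -2 + \frac{- \frac{2}{U} - U}{3} = -2 + \frac{- U - \frac{2}{U}}{3} = -2 - \left(\frac{U}{3} + \frac{2}{3 U}\right) = -2 - \frac{2}{3 U} - \frac{U}{3}$)
$R{\left(Z \right)} = \frac{- 2 Z + \frac{-2 - Z \left(6 + Z\right)}{3 Z}}{Z}$ ($R{\left(Z \right)} = \frac{\frac{-2 - Z \left(6 + Z\right)}{3 Z} + Z \left(-2\right)}{Z} = \frac{\frac{-2 - Z \left(6 + Z\right)}{3 Z} - 2 Z}{Z} = \frac{- 2 Z + \frac{-2 - Z \left(6 + Z\right)}{3 Z}}{Z}$)
$a{\left(K \right)} = -5 - K$
$L{\left(j \right)} = - \frac{7}{2}$ ($L{\left(j \right)} = - \frac{7}{3} - \frac{2}{2} - \frac{2}{3 \cdot 4} = - \frac{7}{3} - 1 - \frac{1}{6} = - \frac{7}{2}$)
$-4641 + L{\left(a{\left(l \right)} \right)} = -4641 - \frac{7}{2} = - \frac{9289}{2}$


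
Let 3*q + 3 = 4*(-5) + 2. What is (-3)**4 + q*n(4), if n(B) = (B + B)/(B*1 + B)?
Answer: 74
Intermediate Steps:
q = -7 (q = -1 + (4*(-5) + 2)/3 = -1 + (-20 + 2)/3 = -1 + (1/3)*(-18) = -1 - 6 = -7)
n(B) = 1 (n(B) = (2*B)/(B + B) = (2*B)/((2*B)) = (2*B)*(1/(2*B)) = 1)
(-3)**4 + q*n(4) = (-3)**4 - 7*1 = 81 - 7 = 74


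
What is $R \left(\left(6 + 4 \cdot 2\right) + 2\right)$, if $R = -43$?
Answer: $-688$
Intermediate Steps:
$R \left(\left(6 + 4 \cdot 2\right) + 2\right) = - 43 \left(\left(6 + 4 \cdot 2\right) + 2\right) = - 43 \left(\left(6 + 8\right) + 2\right) = - 43 \left(14 + 2\right) = \left(-43\right) 16 = -688$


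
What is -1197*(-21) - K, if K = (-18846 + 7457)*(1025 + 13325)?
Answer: 163457287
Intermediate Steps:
K = -163432150 (K = -11389*14350 = -163432150)
-1197*(-21) - K = -1197*(-21) - 1*(-163432150) = 25137 + 163432150 = 163457287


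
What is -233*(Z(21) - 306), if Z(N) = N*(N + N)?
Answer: -134208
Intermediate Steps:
Z(N) = 2*N² (Z(N) = N*(2*N) = 2*N²)
-233*(Z(21) - 306) = -233*(2*21² - 306) = -233*(2*441 - 306) = -233*(882 - 306) = -233*576 = -134208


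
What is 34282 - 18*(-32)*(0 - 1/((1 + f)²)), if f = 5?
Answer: 34266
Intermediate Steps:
34282 - 18*(-32)*(0 - 1/((1 + f)²)) = 34282 - 18*(-32)*(0 - 1/((1 + 5)²)) = 34282 - (-576)*(0 - 1/(6²)) = 34282 - (-576)*(0 - 1/36) = 34282 - (-576)*(-1)/36 = 34282 - 1*16 = 34282 - 16 = 34266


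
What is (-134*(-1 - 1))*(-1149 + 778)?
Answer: -99428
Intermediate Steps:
(-134*(-1 - 1))*(-1149 + 778) = -134*(-2)*(-371) = 268*(-371) = -99428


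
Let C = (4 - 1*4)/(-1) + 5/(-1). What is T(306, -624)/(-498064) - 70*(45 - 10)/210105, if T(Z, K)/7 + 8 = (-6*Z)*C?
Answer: -15010039/106781364 ≈ -0.14057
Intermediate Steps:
C = -5 (C = (4 - 4)*(-1) + 5*(-1) = 0*(-1) - 5 = 0 - 5 = -5)
T(Z, K) = -56 + 210*Z (T(Z, K) = -56 + 7*(-6*Z*(-5)) = -56 + 7*(30*Z) = -56 + 210*Z)
T(306, -624)/(-498064) - 70*(45 - 10)/210105 = (-56 + 210*306)/(-498064) - 70*(45 - 10)/210105 = (-56 + 64260)*(-1/498064) - 70*35*(1/210105) = 64204*(-1/498064) - 2450*1/210105 = -2293/17788 - 70/6003 = -15010039/106781364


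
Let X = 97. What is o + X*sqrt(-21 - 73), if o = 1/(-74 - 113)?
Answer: -1/187 + 97*I*sqrt(94) ≈ -0.0053476 + 940.45*I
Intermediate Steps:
o = -1/187 (o = 1/(-187) = -1/187 ≈ -0.0053476)
o + X*sqrt(-21 - 73) = -1/187 + 97*sqrt(-21 - 73) = -1/187 + 97*sqrt(-94) = -1/187 + 97*(I*sqrt(94)) = -1/187 + 97*I*sqrt(94)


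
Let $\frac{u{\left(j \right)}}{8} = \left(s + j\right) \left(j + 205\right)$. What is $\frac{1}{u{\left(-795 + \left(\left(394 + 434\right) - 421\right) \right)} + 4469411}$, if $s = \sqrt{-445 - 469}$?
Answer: $\frac{5037443}{25377790950793} + \frac{1464 i \sqrt{914}}{25377790950793} \approx 1.985 \cdot 10^{-7} + 1.7441 \cdot 10^{-9} i$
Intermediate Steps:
$s = i \sqrt{914}$ ($s = \sqrt{-914} = i \sqrt{914} \approx 30.232 i$)
$u{\left(j \right)} = 8 \left(205 + j\right) \left(j + i \sqrt{914}\right)$ ($u{\left(j \right)} = 8 \left(i \sqrt{914} + j\right) \left(j + 205\right) = 8 \left(j + i \sqrt{914}\right) \left(205 + j\right) = 8 \left(205 + j\right) \left(j + i \sqrt{914}\right)$)
$\frac{1}{u{\left(-795 + \left(\left(394 + 434\right) - 421\right) \right)} + 4469411} = \frac{1}{\left(8 \left(-795 + \left(\left(394 + 434\right) - 421\right)\right)^{2} + 1640 \left(-795 + \left(\left(394 + 434\right) - 421\right)\right) + 1640 i \sqrt{914} + 8 i \left(-795 + \left(\left(394 + 434\right) - 421\right)\right) \sqrt{914}\right) + 4469411} = \frac{1}{\left(8 \left(-795 + \left(828 - 421\right)\right)^{2} + 1640 \left(-795 + \left(828 - 421\right)\right) + 1640 i \sqrt{914} + 8 i \left(-795 + \left(828 - 421\right)\right) \sqrt{914}\right) + 4469411} = \frac{1}{\left(8 \left(-795 + 407\right)^{2} + 1640 \left(-795 + 407\right) + 1640 i \sqrt{914} + 8 i \left(-795 + 407\right) \sqrt{914}\right) + 4469411} = \frac{1}{\left(8 \left(-388\right)^{2} + 1640 \left(-388\right) + 1640 i \sqrt{914} + 8 i \left(-388\right) \sqrt{914}\right) + 4469411} = \frac{1}{\left(8 \cdot 150544 - 636320 + 1640 i \sqrt{914} - 3104 i \sqrt{914}\right) + 4469411} = \frac{1}{\left(1204352 - 636320 + 1640 i \sqrt{914} - 3104 i \sqrt{914}\right) + 4469411} = \frac{1}{\left(568032 - 1464 i \sqrt{914}\right) + 4469411} = \frac{1}{5037443 - 1464 i \sqrt{914}}$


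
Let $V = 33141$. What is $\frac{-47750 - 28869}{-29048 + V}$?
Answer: $- \frac{76619}{4093} \approx -18.72$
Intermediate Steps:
$\frac{-47750 - 28869}{-29048 + V} = \frac{-47750 - 28869}{-29048 + 33141} = - \frac{76619}{4093}$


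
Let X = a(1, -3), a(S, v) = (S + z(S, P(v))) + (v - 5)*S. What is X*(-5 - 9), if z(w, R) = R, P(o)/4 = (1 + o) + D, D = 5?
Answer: -70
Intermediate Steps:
P(o) = 24 + 4*o (P(o) = 4*((1 + o) + 5) = 4*(6 + o) = 24 + 4*o)
a(S, v) = 24 + S + 4*v + S*(-5 + v) (a(S, v) = (S + (24 + 4*v)) + (v - 5)*S = (24 + S + 4*v) + (-5 + v)*S = (24 + S + 4*v) + S*(-5 + v) = 24 + S + 4*v + S*(-5 + v))
X = 5 (X = 24 - 4*1 + 4*(-3) + 1*(-3) = 24 - 4 - 12 - 3 = 5)
X*(-5 - 9) = 5*(-5 - 9) = 5*(-14) = -70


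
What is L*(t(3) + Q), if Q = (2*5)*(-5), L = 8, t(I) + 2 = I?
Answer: -392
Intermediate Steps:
t(I) = -2 + I
Q = -50 (Q = 10*(-5) = -50)
L*(t(3) + Q) = 8*((-2 + 3) - 50) = 8*(1 - 50) = 8*(-49) = -392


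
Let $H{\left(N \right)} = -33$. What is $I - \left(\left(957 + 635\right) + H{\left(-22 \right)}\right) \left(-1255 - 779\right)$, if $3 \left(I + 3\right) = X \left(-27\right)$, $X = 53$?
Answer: $3170526$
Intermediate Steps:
$I = -480$ ($I = -3 + \frac{53 \left(-27\right)}{3} = -3 + \frac{1}{3} \left(-1431\right) = -3 - 477 = -480$)
$I - \left(\left(957 + 635\right) + H{\left(-22 \right)}\right) \left(-1255 - 779\right) = -480 - \left(\left(957 + 635\right) - 33\right) \left(-1255 - 779\right) = -480 - \left(1592 - 33\right) \left(-2034\right) = -480 - 1559 \left(-2034\right) = -480 - -3171006 = -480 + 3171006 = 3170526$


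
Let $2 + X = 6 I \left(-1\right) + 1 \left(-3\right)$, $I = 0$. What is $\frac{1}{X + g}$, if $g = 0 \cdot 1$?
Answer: $- \frac{1}{5} \approx -0.2$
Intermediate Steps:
$g = 0$
$X = -5$ ($X = -2 + \left(6 \cdot 0 \left(-1\right) + 1 \left(-3\right)\right) = -2 + \left(0 \left(-1\right) - 3\right) = -2 + \left(0 - 3\right) = -2 - 3 = -5$)
$\frac{1}{X + g} = \frac{1}{-5 + 0} = \frac{1}{-5} = - \frac{1}{5}$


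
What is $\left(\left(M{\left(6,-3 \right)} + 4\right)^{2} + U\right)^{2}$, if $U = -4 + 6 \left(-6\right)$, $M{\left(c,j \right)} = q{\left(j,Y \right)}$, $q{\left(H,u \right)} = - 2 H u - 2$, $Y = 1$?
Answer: $576$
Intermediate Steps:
$q{\left(H,u \right)} = -2 - 2 H u$ ($q{\left(H,u \right)} = - 2 H u - 2 = -2 - 2 H u$)
$M{\left(c,j \right)} = -2 - 2 j$ ($M{\left(c,j \right)} = -2 - 2 j 1 = -2 - 2 j$)
$U = -40$ ($U = -4 - 36 = -40$)
$\left(\left(M{\left(6,-3 \right)} + 4\right)^{2} + U\right)^{2} = \left(\left(\left(-2 - -6\right) + 4\right)^{2} - 40\right)^{2} = \left(\left(\left(-2 + 6\right) + 4\right)^{2} - 40\right)^{2} = \left(\left(4 + 4\right)^{2} - 40\right)^{2} = \left(8^{2} - 40\right)^{2} = \left(64 - 40\right)^{2} = 24^{2} = 576$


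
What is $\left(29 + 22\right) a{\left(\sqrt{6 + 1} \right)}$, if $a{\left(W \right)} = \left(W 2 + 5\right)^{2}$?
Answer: $2703 + 1020 \sqrt{7} \approx 5401.7$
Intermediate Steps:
$a{\left(W \right)} = \left(5 + 2 W\right)^{2}$ ($a{\left(W \right)} = \left(2 W + 5\right)^{2} = \left(5 + 2 W\right)^{2}$)
$\left(29 + 22\right) a{\left(\sqrt{6 + 1} \right)} = \left(29 + 22\right) \left(5 + 2 \sqrt{6 + 1}\right)^{2} = 51 \left(5 + 2 \sqrt{7}\right)^{2}$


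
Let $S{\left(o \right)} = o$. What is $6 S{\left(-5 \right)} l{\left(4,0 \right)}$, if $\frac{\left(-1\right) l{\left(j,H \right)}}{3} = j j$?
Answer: $1440$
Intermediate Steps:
$l{\left(j,H \right)} = - 3 j^{2}$ ($l{\left(j,H \right)} = - 3 j j = - 3 j^{2}$)
$6 S{\left(-5 \right)} l{\left(4,0 \right)} = 6 \left(-5\right) \left(- 3 \cdot 4^{2}\right) = - 30 \left(\left(-3\right) 16\right) = \left(-30\right) \left(-48\right) = 1440$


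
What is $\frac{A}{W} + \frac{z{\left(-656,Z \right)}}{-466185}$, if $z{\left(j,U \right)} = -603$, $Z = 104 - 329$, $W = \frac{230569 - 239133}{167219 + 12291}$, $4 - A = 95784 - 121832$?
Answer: $- \frac{181679850928509}{332700695} \approx -5.4608 \cdot 10^{5}$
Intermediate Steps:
$A = 26052$ ($A = 4 - \left(95784 - 121832\right) = 4 - -26048 = 4 + 26048 = 26052$)
$W = - \frac{4282}{89755}$ ($W = - \frac{8564}{179510} = \left(-8564\right) \frac{1}{179510} = - \frac{4282}{89755} \approx -0.047708$)
$Z = -225$ ($Z = 104 - 329 = -225$)
$\frac{A}{W} + \frac{z{\left(-656,Z \right)}}{-466185} = \frac{26052}{- \frac{4282}{89755}} - \frac{603}{-466185} = 26052 \left(- \frac{89755}{4282}\right) - - \frac{201}{155395} = - \frac{1169148630}{2141} + \frac{201}{155395} = - \frac{181679850928509}{332700695}$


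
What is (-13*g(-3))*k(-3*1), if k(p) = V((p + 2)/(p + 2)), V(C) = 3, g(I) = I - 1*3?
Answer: 234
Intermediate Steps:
g(I) = -3 + I (g(I) = I - 3 = -3 + I)
k(p) = 3
(-13*g(-3))*k(-3*1) = -13*(-3 - 3)*3 = -13*(-6)*3 = 78*3 = 234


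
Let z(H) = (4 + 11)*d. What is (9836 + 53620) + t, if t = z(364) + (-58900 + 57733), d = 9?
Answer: 62424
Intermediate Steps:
z(H) = 135 (z(H) = (4 + 11)*9 = 15*9 = 135)
t = -1032 (t = 135 + (-58900 + 57733) = 135 - 1167 = -1032)
(9836 + 53620) + t = (9836 + 53620) - 1032 = 63456 - 1032 = 62424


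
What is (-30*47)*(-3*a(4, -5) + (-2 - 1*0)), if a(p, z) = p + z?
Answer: -1410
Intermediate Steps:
(-30*47)*(-3*a(4, -5) + (-2 - 1*0)) = (-30*47)*(-3*(4 - 5) + (-2 - 1*0)) = -1410*(-3*(-1) + (-2 + 0)) = -1410*(3 - 2) = -1410*1 = -1410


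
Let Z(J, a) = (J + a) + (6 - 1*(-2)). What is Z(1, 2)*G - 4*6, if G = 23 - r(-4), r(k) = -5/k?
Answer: 861/4 ≈ 215.25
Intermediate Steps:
Z(J, a) = 8 + J + a (Z(J, a) = (J + a) + (6 + 2) = (J + a) + 8 = 8 + J + a)
G = 87/4 (G = 23 - (-5)/(-4) = 23 - (-5)*(-1)/4 = 23 - 1*5/4 = 23 - 5/4 = 87/4 ≈ 21.750)
Z(1, 2)*G - 4*6 = (8 + 1 + 2)*(87/4) - 4*6 = 11*(87/4) - 24 = 957/4 - 24 = 861/4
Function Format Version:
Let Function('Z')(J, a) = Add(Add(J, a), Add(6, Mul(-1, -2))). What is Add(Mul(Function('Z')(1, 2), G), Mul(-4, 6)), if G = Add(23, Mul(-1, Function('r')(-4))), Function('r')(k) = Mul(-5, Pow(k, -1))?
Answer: Rational(861, 4) ≈ 215.25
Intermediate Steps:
Function('Z')(J, a) = Add(8, J, a) (Function('Z')(J, a) = Add(Add(J, a), Add(6, 2)) = Add(Add(J, a), 8) = Add(8, J, a))
G = Rational(87, 4) (G = Add(23, Mul(-1, Mul(-5, Pow(-4, -1)))) = Add(23, Mul(-1, Mul(-5, Rational(-1, 4)))) = Add(23, Mul(-1, Rational(5, 4))) = Add(23, Rational(-5, 4)) = Rational(87, 4) ≈ 21.750)
Add(Mul(Function('Z')(1, 2), G), Mul(-4, 6)) = Add(Mul(Add(8, 1, 2), Rational(87, 4)), Mul(-4, 6)) = Add(Mul(11, Rational(87, 4)), -24) = Add(Rational(957, 4), -24) = Rational(861, 4)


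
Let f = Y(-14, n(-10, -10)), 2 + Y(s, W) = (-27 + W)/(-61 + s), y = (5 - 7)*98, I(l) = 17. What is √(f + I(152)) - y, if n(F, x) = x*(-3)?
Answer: 196 + √374/5 ≈ 199.87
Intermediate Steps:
n(F, x) = -3*x
y = -196 (y = -2*98 = -196)
Y(s, W) = -2 + (-27 + W)/(-61 + s)
f = -51/25 (f = (95 - 3*(-10) - 2*(-14))/(-61 - 14) = (95 + 30 + 28)/(-75) = -1/75*153 = -51/25 ≈ -2.0400)
√(f + I(152)) - y = √(-51/25 + 17) - 1*(-196) = √(374/25) + 196 = √374/5 + 196 = 196 + √374/5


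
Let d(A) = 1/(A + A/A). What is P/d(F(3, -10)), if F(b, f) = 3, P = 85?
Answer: 340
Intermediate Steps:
d(A) = 1/(1 + A) (d(A) = 1/(A + 1) = 1/(1 + A))
P/d(F(3, -10)) = 85/(1/(1 + 3)) = 85/(1/4) = 85*4 = 340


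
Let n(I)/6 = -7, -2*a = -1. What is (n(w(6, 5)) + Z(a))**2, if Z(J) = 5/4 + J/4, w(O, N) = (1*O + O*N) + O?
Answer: 105625/64 ≈ 1650.4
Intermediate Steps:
a = 1/2 (a = -1/2*(-1) = 1/2 ≈ 0.50000)
w(O, N) = 2*O + N*O (w(O, N) = (O + N*O) + O = 2*O + N*O)
n(I) = -42 (n(I) = 6*(-7) = -42)
Z(J) = 5/4 + J/4 (Z(J) = 5*(1/4) + J*(1/4) = 5/4 + J/4)
(n(w(6, 5)) + Z(a))**2 = (-42 + (5/4 + (1/4)*(1/2)))**2 = (-42 + (5/4 + 1/8))**2 = (-42 + 11/8)**2 = (-325/8)**2 = 105625/64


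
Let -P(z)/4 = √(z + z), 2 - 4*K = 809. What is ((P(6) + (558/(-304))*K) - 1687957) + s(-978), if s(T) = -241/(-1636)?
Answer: -419655518895/248672 - 8*√3 ≈ -1.6876e+6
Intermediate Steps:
K = -807/4 (K = ½ - ¼*809 = ½ - 809/4 = -807/4 ≈ -201.75)
s(T) = 241/1636 (s(T) = -241*(-1/1636) = 241/1636)
P(z) = -4*√2*√z (P(z) = -4*√(z + z) = -4*√2*√z)
((P(6) + (558/(-304))*K) - 1687957) + s(-978) = ((-4*√2*√6 + (558/(-304))*(-807/4)) - 1687957) + 241/1636 = ((-8*√3 + (558*(-1/304))*(-807/4)) - 1687957) + 241/1636 = ((-8*√3 - 279/152*(-807/4)) - 1687957) + 241/1636 = ((-8*√3 + 225153/608) - 1687957) + 241/1636 = ((225153/608 - 8*√3) - 1687957) + 241/1636 = (-1026052703/608 - 8*√3) + 241/1636 = -419655518895/248672 - 8*√3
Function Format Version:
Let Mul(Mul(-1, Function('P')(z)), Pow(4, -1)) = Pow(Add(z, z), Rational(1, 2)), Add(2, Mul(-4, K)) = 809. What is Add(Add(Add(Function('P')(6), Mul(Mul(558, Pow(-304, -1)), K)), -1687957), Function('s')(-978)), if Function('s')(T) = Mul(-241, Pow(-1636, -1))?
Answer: Add(Rational(-419655518895, 248672), Mul(-8, Pow(3, Rational(1, 2)))) ≈ -1.6876e+6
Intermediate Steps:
K = Rational(-807, 4) (K = Add(Rational(1, 2), Mul(Rational(-1, 4), 809)) = Add(Rational(1, 2), Rational(-809, 4)) = Rational(-807, 4) ≈ -201.75)
Function('s')(T) = Rational(241, 1636) (Function('s')(T) = Mul(-241, Rational(-1, 1636)) = Rational(241, 1636))
Function('P')(z) = Mul(-4, Pow(2, Rational(1, 2)), Pow(z, Rational(1, 2))) (Function('P')(z) = Mul(-4, Pow(Add(z, z), Rational(1, 2))) = Mul(-4, Pow(Mul(2, z), Rational(1, 2))) = Mul(-4, Mul(Pow(2, Rational(1, 2)), Pow(z, Rational(1, 2)))) = Mul(-4, Pow(2, Rational(1, 2)), Pow(z, Rational(1, 2))))
Add(Add(Add(Function('P')(6), Mul(Mul(558, Pow(-304, -1)), K)), -1687957), Function('s')(-978)) = Add(Add(Add(Mul(-4, Pow(2, Rational(1, 2)), Pow(6, Rational(1, 2))), Mul(Mul(558, Pow(-304, -1)), Rational(-807, 4))), -1687957), Rational(241, 1636)) = Add(Add(Add(Mul(-8, Pow(3, Rational(1, 2))), Mul(Mul(558, Rational(-1, 304)), Rational(-807, 4))), -1687957), Rational(241, 1636)) = Add(Add(Add(Mul(-8, Pow(3, Rational(1, 2))), Mul(Rational(-279, 152), Rational(-807, 4))), -1687957), Rational(241, 1636)) = Add(Add(Add(Mul(-8, Pow(3, Rational(1, 2))), Rational(225153, 608)), -1687957), Rational(241, 1636)) = Add(Add(Add(Rational(225153, 608), Mul(-8, Pow(3, Rational(1, 2)))), -1687957), Rational(241, 1636)) = Add(Add(Rational(-1026052703, 608), Mul(-8, Pow(3, Rational(1, 2)))), Rational(241, 1636)) = Add(Rational(-419655518895, 248672), Mul(-8, Pow(3, Rational(1, 2))))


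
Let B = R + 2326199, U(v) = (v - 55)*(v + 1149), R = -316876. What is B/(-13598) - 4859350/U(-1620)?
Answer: -66051303563/429112086 ≈ -153.93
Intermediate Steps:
U(v) = (-55 + v)*(1149 + v)
B = 2009323 (B = -316876 + 2326199 = 2009323)
B/(-13598) - 4859350/U(-1620) = 2009323/(-13598) - 4859350/(-63195 + (-1620)**2 + 1094*(-1620)) = 2009323*(-1/13598) - 4859350/(-63195 + 2624400 - 1772280) = -2009323/13598 - 4859350/788925 = -2009323/13598 - 4859350*1/788925 = -2009323/13598 - 194374/31557 = -66051303563/429112086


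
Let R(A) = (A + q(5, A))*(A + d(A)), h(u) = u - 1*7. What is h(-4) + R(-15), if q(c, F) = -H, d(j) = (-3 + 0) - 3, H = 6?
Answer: 430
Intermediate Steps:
d(j) = -6 (d(j) = -3 - 3 = -6)
q(c, F) = -6 (q(c, F) = -1*6 = -6)
h(u) = -7 + u (h(u) = u - 7 = -7 + u)
R(A) = (-6 + A)² (R(A) = (A - 6)*(A - 6) = (-6 + A)*(-6 + A) = (-6 + A)²)
h(-4) + R(-15) = (-7 - 4) + (36 + (-15)² - 12*(-15)) = -11 + (36 + 225 + 180) = -11 + 441 = 430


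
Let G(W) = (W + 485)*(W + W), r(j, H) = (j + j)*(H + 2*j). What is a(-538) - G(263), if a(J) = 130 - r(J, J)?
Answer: -2129982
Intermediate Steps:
r(j, H) = 2*j*(H + 2*j) (r(j, H) = (2*j)*(H + 2*j) = 2*j*(H + 2*j))
G(W) = 2*W*(485 + W) (G(W) = (485 + W)*(2*W) = 2*W*(485 + W))
a(J) = 130 - 6*J**2 (a(J) = 130 - 2*J*(J + 2*J) = 130 - 2*J*3*J = 130 - 6*J**2)
a(-538) - G(263) = (130 - 6*(-538)**2) - 2*263*(485 + 263) = (130 - 6*289444) - 2*263*748 = (130 - 1736664) - 1*393448 = -1736534 - 393448 = -2129982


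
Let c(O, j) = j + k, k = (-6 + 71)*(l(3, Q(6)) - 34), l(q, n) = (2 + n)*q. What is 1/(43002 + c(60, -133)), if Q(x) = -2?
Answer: 1/40659 ≈ 2.4595e-5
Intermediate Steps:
l(q, n) = q*(2 + n)
k = -2210 (k = (-6 + 71)*(3*(2 - 2) - 34) = 65*(3*0 - 34) = 65*(0 - 34) = 65*(-34) = -2210)
c(O, j) = -2210 + j (c(O, j) = j - 2210 = -2210 + j)
1/(43002 + c(60, -133)) = 1/(43002 + (-2210 - 133)) = 1/(43002 - 2343) = 1/40659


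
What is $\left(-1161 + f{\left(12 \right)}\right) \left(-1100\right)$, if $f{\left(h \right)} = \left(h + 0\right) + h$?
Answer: $1250700$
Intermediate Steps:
$f{\left(h \right)} = 2 h$ ($f{\left(h \right)} = h + h = 2 h$)
$\left(-1161 + f{\left(12 \right)}\right) \left(-1100\right) = \left(-1161 + 2 \cdot 12\right) \left(-1100\right) = \left(-1161 + 24\right) \left(-1100\right) = \left(-1137\right) \left(-1100\right) = 1250700$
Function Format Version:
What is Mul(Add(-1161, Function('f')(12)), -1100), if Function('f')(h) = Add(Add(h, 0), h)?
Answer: 1250700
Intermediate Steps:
Function('f')(h) = Mul(2, h) (Function('f')(h) = Add(h, h) = Mul(2, h))
Mul(Add(-1161, Function('f')(12)), -1100) = Mul(Add(-1161, Mul(2, 12)), -1100) = Mul(Add(-1161, 24), -1100) = Mul(-1137, -1100) = 1250700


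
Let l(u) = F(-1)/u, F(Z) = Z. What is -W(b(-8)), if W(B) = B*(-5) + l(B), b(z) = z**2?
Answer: 20481/64 ≈ 320.02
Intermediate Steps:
l(u) = -1/u
W(B) = -1/B - 5*B (W(B) = B*(-5) - 1/B = -5*B - 1/B = -1/B - 5*B)
-W(b(-8)) = -(-1/((-8)**2) - 5*(-8)**2) = -(-1/64 - 5*64) = -(-1*1/64 - 320) = -(-1/64 - 320) = -1*(-20481/64) = 20481/64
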